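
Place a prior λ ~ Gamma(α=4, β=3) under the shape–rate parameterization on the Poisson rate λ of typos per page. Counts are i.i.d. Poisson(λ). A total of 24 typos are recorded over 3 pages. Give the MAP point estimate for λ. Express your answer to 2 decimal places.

λ̂_MAP = 4.50

Σxᵢ = 24, n = 3.
Posterior ∝ λ^3e^(−3λ) · λ^24e^(−3λ) = λ^27e^(−6λ), i.e. Gamma(shape=28, rate=6).
The mode of a Gamma(a, b) with a ≥ 1 (shape–rate) is (a−1)/b = 27/6 ≈ 4.50.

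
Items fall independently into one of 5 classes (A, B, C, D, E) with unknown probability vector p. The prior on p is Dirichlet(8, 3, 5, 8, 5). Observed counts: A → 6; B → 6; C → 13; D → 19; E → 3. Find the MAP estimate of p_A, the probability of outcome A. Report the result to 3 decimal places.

MAP estimate of p_A = 0.183

The posterior is Dirichlet(αᵢ + nᵢ) = Dirichlet(14, 9, 18, 27, 8).
For a Dirichlet(a₁,…,a_K) with all aᵢ > 1, the mode has j-th component (aⱼ − 1)/(Σaᵢ − K).
Here Σaᵢ = 76 and K = 5, so p_A = (14 − 1)/(76 − 5) = 13/71 ≈ 0.183.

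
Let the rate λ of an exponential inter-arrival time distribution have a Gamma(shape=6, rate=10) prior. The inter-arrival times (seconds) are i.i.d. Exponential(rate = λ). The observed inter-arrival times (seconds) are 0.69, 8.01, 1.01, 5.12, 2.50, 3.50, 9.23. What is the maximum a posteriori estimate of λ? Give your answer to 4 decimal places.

The Exponential(rate=λ) likelihood is ∝ λ^n e^(−λΣtᵢ). Here n = 7 and Σtᵢ = 0.69 + 8.01 + 1.01 + 5.12 + 2.50 + 3.50 + 9.23 = 30.06.
Posterior ∝ λ^5e^(−10λ) · λ^7e^(−30.06λ) = λ^12e^(−40.06λ), i.e. Gamma(13, 40.06).
Mode = (a−1)/b = 12/40.06 ≈ 0.2996.

λ̂_MAP = 0.2996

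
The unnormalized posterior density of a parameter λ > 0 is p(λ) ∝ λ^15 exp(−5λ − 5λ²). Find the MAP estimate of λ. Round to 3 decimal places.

ℓ'(λ) = 15/λ − 5 − 10λ. Setting this to zero and multiplying by λ: 10λ² + 5λ − 15 = 0.
λ = (−5 + √(5² + 4·10·15)) / (2·10) = (−5 + √625) / 20 = (−5 + 25)/20 = 1.
ℓ''(λ) = −15/λ² − 10 < 0, confirming a maximum.

λ̂_MAP = 1.000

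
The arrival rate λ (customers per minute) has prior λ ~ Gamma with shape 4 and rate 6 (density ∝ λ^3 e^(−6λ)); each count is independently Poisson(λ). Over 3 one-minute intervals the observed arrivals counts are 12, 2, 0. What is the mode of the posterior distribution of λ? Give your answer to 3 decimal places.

λ̂_MAP = 1.889

Σxᵢ = 12+2+0 = 14, with n = 3.
Posterior ∝ λ^3e^(−6λ) · λ^14e^(−3λ) = λ^17e^(−9λ), i.e. Gamma(shape=18, rate=9).
The mode of a Gamma(a, b) with a ≥ 1 (shape–rate) is (a−1)/b = 17/9 ≈ 1.889.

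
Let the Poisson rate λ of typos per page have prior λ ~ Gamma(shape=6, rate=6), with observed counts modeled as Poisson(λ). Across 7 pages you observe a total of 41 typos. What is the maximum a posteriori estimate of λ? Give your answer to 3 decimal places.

Σxᵢ = 41, n = 7.
Posterior ∝ λ^5e^(−6λ) · λ^41e^(−7λ) = λ^46e^(−13λ), i.e. Gamma(shape=47, rate=13).
The mode of a Gamma(a, b) with a ≥ 1 (shape–rate) is (a−1)/b = 46/13 ≈ 3.538.

λ̂_MAP = 3.538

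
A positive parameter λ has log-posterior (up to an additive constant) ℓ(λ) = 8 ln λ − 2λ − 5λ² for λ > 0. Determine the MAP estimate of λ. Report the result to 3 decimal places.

λ̂_MAP = 0.800

ℓ'(λ) = 8/λ − 2 − 10λ. Setting this to zero and multiplying by λ: 10λ² + 2λ − 8 = 0.
λ = (−2 + √(2² + 4·10·8)) / (2·10) = (−2 + √324) / 20 = (−2 + 18)/20 = 4/5.
ℓ''(λ) = −8/λ² − 10 < 0, confirming a maximum.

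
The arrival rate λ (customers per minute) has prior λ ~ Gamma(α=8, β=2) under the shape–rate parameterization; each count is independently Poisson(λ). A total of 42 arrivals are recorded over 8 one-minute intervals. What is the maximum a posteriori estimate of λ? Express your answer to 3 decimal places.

Σxᵢ = 42, n = 8.
Posterior ∝ λ^7e^(−2λ) · λ^42e^(−8λ) = λ^49e^(−10λ), i.e. Gamma(shape=50, rate=10).
The mode of a Gamma(a, b) with a ≥ 1 (shape–rate) is (a−1)/b = 49/10 ≈ 4.900.

λ̂_MAP = 4.900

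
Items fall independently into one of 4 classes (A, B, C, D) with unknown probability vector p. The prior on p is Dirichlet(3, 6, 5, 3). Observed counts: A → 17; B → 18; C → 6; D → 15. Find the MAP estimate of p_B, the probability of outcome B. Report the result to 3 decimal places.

MAP estimate of p_B = 0.333

The posterior is Dirichlet(αᵢ + nᵢ) = Dirichlet(20, 24, 11, 18).
For a Dirichlet(a₁,…,a_K) with all aᵢ > 1, the mode has j-th component (aⱼ − 1)/(Σaᵢ − K).
Here Σaᵢ = 73 and K = 4, so p_B = (24 − 1)/(73 − 4) = 23/69 ≈ 0.333.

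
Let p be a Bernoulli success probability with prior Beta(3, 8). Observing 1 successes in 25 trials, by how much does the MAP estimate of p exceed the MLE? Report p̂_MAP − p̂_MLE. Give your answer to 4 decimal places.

Posterior is Beta(4, 32); MAP = (4−1)/(36−2) = 3/34 ≈ 0.08824.
MLE ignores the prior: p̂_MLE = k/n = 1/25 ≈ 0.04000.
Difference = 3/34 − 1/25 = 41/850 ≈ 0.0482.

MAP − MLE = 0.0482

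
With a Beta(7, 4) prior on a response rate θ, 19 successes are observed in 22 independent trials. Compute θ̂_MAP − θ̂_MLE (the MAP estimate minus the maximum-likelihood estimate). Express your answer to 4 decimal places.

MAP − MLE = -0.0572

Posterior is Beta(26, 7); MAP = (26−1)/(33−2) = 25/31 ≈ 0.80645.
MLE ignores the prior: θ̂_MLE = k/n = 19/22 ≈ 0.86364.
Difference = 25/31 − 19/22 = -39/682 ≈ -0.0572.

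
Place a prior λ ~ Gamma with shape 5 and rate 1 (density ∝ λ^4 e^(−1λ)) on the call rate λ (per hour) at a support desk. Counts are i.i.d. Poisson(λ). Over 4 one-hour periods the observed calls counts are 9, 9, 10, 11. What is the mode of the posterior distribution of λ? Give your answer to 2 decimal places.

Σxᵢ = 9+9+10+11 = 39, with n = 4.
Posterior ∝ λ^4e^(−1λ) · λ^39e^(−4λ) = λ^43e^(−5λ), i.e. Gamma(shape=44, rate=5).
The mode of a Gamma(a, b) with a ≥ 1 (shape–rate) is (a−1)/b = 43/5 ≈ 8.60.

λ̂_MAP = 8.60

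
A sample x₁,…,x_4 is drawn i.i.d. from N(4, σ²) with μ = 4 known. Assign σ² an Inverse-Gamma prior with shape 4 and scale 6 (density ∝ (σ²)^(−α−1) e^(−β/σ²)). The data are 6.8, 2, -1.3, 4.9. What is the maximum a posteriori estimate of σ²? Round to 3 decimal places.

Sum of squared deviations about the known mean: SS = (6.8−4)² + (2−4)² + (-1.3−4)² + (4.9−4)² = 40.74.
The Normal likelihood contributes (σ²)^(−n/2) exp(−SS/(2σ²)), so the posterior is Inverse-Gamma(α + n/2, β + SS/2) = Inverse-Gamma(6, 26.37).
The mode of Inverse-Gamma(a, b) is b/(a+1) = 26.37/7 ≈ 3.767.

σ̂²_MAP = 3.767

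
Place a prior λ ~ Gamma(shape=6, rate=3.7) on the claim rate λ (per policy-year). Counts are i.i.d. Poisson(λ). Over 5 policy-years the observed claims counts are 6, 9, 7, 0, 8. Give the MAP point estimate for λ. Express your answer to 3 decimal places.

Σxᵢ = 6+9+7+0+8 = 30, with n = 5.
Posterior ∝ λ^5e^(−3.7λ) · λ^30e^(−5λ) = λ^35e^(−8.7λ), i.e. Gamma(shape=36, rate=8.7).
The mode of a Gamma(a, b) with a ≥ 1 (shape–rate) is (a−1)/b = 35/8.7 ≈ 4.023.

λ̂_MAP = 4.023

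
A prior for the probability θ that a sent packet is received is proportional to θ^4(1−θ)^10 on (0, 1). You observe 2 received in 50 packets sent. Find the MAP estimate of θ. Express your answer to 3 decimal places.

θ̂_MAP = 0.094

The prior density ∝ θ^4(1−θ)^10 is the kernel of Beta(5, 11).
Data: 2 successes in 50 trials. The binomial likelihood contributes θ^2(1−θ)^48, so the posterior is Beta(5+2, 11+48) = Beta(7, 59).
For Beta(a, b) with a, b > 1 the mode is (a−1)/(a+b−2) = 6/64 ≈ 0.094.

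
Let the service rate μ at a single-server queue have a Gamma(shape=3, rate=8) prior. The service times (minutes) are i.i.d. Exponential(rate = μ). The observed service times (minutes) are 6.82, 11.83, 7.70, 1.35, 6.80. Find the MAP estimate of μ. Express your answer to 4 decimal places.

The Exponential(rate=μ) likelihood is ∝ μ^n e^(−μΣtᵢ). Here n = 5 and Σtᵢ = 6.82 + 11.83 + 7.70 + 1.35 + 6.80 = 34.50.
Posterior ∝ μ^2e^(−8μ) · μ^5e^(−34.50μ) = μ^7e^(−42.50μ), i.e. Gamma(8, 42.50).
Mode = (a−1)/b = 7/42.50 ≈ 0.1647.

μ̂_MAP = 0.1647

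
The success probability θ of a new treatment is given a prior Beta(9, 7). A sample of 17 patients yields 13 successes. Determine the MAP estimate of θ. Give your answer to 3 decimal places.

Prior: Beta(9, 7).
Data: 13 successes in 17 trials. The binomial likelihood contributes θ^13(1−θ)^4, so the posterior is Beta(9+13, 7+4) = Beta(22, 11).
For Beta(a, b) with a, b > 1 the mode is (a−1)/(a+b−2) = 21/31 ≈ 0.677.

θ̂_MAP = 0.677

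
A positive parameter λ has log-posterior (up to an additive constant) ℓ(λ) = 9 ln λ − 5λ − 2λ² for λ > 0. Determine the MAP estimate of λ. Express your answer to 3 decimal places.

λ̂_MAP = 1.000

ℓ'(λ) = 9/λ − 5 − 4λ. Setting this to zero and multiplying by λ: 4λ² + 5λ − 9 = 0.
λ = (−5 + √(5² + 4·4·9)) / (2·4) = (−5 + √169) / 8 = (−5 + 13)/8 = 1.
ℓ''(λ) = −9/λ² − 4 < 0, confirming a maximum.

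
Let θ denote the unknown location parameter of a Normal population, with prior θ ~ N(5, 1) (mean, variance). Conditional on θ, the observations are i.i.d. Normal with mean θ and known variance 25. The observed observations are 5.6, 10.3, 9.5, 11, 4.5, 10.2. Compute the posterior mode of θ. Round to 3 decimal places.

n = 6; x̄ = (5.6 + 10.3 + 9.5 + 11 + 4.5 + 10.2)/6 = 51.1/6 = 511/60 ≈ 8.5167.
For a Normal prior and Normal likelihood with known variance, the posterior is Normal; its mode equals its mean, the precision-weighted average.
Prior precision 1/σ₀² = 1/1 = 1; data precision n/σ² = 6/25 = 0.24.
θ̂ = (1·5 + 0.24·(511/60)) / (1 + 0.24) = 7.044/1.24 = 1761/310 ≈ 5.681.

θ̂_MAP = 5.681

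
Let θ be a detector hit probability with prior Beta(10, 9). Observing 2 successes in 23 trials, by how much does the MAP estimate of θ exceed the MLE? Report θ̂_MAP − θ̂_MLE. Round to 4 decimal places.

MAP − MLE = 0.1880

Posterior is Beta(12, 30); MAP = (12−1)/(42−2) = 11/40 ≈ 0.27500.
MLE ignores the prior: θ̂_MLE = k/n = 2/23 ≈ 0.08696.
Difference = 11/40 − 2/23 = 173/920 ≈ 0.1880.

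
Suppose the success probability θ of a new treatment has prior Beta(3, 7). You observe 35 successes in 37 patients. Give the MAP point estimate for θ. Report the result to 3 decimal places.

Prior: Beta(3, 7).
Data: 35 successes in 37 trials. The binomial likelihood contributes θ^35(1−θ)^2, so the posterior is Beta(3+35, 7+2) = Beta(38, 9).
For Beta(a, b) with a, b > 1 the mode is (a−1)/(a+b−2) = 37/45 ≈ 0.822.

θ̂_MAP = 0.822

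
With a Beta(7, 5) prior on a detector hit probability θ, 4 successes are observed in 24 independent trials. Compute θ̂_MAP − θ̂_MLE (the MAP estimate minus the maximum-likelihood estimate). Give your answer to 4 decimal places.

Posterior is Beta(11, 25); MAP = (11−1)/(36−2) = 10/34 ≈ 0.29412.
MLE ignores the prior: θ̂_MLE = k/n = 4/24 ≈ 0.16667.
Difference = 10/34 − 4/24 = 13/102 ≈ 0.1275.

MAP − MLE = 0.1275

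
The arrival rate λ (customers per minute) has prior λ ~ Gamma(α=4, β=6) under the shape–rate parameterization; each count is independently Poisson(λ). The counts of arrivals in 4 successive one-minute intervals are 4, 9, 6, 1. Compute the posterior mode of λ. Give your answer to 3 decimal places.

λ̂_MAP = 2.300

Σxᵢ = 4+9+6+1 = 20, with n = 4.
Posterior ∝ λ^3e^(−6λ) · λ^20e^(−4λ) = λ^23e^(−10λ), i.e. Gamma(shape=24, rate=10).
The mode of a Gamma(a, b) with a ≥ 1 (shape–rate) is (a−1)/b = 23/10 ≈ 2.300.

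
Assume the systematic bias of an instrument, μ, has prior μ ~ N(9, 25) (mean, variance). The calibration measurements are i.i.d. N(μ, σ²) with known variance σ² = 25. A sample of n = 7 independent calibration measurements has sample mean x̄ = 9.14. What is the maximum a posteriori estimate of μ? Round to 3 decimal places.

μ̂_MAP = 9.123

n = 7, x̄ = 9.14.
For a Normal prior and Normal likelihood with known variance, the posterior is Normal; its mode equals its mean, the precision-weighted average.
Prior precision 1/σ₀² = 1/25 = 0.04; data precision n/σ² = 7/25 = 0.28.
μ̂ = (0.04·9 + 0.28·9.14) / (0.04 + 0.28) = 2.9192/0.32 = 9.1225 ≈ 9.123.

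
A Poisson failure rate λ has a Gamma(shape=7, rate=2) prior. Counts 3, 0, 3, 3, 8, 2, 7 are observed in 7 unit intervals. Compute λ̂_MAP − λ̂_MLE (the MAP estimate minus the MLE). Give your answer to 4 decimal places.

MAP − MLE = -0.1587

Σxᵢ = 26. Posterior is Gamma(33, 9); MAP = (33−1)/9 = 32/9 ≈ 3.55556.
MLE = x̄ = 26/7 ≈ 3.71429.
Difference = 32/9 − 26/7 = -10/63 ≈ -0.1587.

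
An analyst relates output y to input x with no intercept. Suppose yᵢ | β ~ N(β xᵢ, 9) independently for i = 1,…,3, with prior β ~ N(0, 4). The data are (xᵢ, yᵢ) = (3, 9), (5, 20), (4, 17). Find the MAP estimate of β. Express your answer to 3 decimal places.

log p(β | y) = −Σ(yᵢ − βxᵢ)²/(2·9) − β²/(2·4) + const.
Setting the derivative to zero: Σxᵢ(yᵢ − βxᵢ)/9 − β/4 = 0, so β = Σxᵢyᵢ / (Σxᵢ² + σ²/τ²).
Σxᵢyᵢ = 3·9 + 5·20 + 4·17 = 195; Σxᵢ² = 50; σ²/τ² = 2.25.
β̂_MAP = 195 / (50 + 2.25) = 195/52.25 ≈ 3.732.

β̂_MAP = 3.732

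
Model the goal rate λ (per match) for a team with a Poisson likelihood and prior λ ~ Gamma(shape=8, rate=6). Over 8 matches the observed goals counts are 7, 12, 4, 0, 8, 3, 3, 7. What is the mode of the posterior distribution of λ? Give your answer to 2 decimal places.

λ̂_MAP = 3.64

Σxᵢ = 7+12+4+0+8+3+3+7 = 44, with n = 8.
Posterior ∝ λ^7e^(−6λ) · λ^44e^(−8λ) = λ^51e^(−14λ), i.e. Gamma(shape=52, rate=14).
The mode of a Gamma(a, b) with a ≥ 1 (shape–rate) is (a−1)/b = 51/14 ≈ 3.64.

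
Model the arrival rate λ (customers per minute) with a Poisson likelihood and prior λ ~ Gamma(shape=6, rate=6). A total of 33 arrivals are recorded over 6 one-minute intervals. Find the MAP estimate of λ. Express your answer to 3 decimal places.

λ̂_MAP = 3.167

Σxᵢ = 33, n = 6.
Posterior ∝ λ^5e^(−6λ) · λ^33e^(−6λ) = λ^38e^(−12λ), i.e. Gamma(shape=39, rate=12).
The mode of a Gamma(a, b) with a ≥ 1 (shape–rate) is (a−1)/b = 38/12 ≈ 3.167.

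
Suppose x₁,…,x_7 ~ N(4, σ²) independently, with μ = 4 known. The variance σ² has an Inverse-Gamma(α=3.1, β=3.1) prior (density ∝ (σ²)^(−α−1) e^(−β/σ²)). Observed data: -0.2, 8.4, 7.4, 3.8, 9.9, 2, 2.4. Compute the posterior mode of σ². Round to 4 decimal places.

σ̂²_MAP = 6.3270

Sum of squared deviations about the known mean: SS = (-0.2−4)² + (8.4−4)² + (7.4−4)² + (3.8−4)² + (9.9−4)² + (2−4)² + (2.4−4)² = 89.97.
The Normal likelihood contributes (σ²)^(−n/2) exp(−SS/(2σ²)), so the posterior is Inverse-Gamma(α + n/2, β + SS/2) = Inverse-Gamma(6.6, 48.085).
The mode of Inverse-Gamma(a, b) is b/(a+1) = 48.085/7.6 ≈ 6.3270.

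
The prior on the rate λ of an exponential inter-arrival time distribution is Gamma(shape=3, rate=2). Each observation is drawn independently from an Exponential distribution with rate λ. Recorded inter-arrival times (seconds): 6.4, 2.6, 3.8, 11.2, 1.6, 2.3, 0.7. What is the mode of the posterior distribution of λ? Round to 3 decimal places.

λ̂_MAP = 0.294

The Exponential(rate=λ) likelihood is ∝ λ^n e^(−λΣtᵢ). Here n = 7 and Σtᵢ = 6.4 + 2.6 + 3.8 + 11.2 + 1.6 + 2.3 + 0.7 = 28.6.
Posterior ∝ λ^2e^(−2λ) · λ^7e^(−28.6λ) = λ^9e^(−30.6λ), i.e. Gamma(10, 30.6).
Mode = (a−1)/b = 9/30.6 ≈ 0.294.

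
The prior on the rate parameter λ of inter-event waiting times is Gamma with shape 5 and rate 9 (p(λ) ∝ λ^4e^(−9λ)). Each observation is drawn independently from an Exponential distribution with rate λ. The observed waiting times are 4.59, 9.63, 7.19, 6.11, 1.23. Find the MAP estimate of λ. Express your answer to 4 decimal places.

The Exponential(rate=λ) likelihood is ∝ λ^n e^(−λΣtᵢ). Here n = 5 and Σtᵢ = 4.59 + 9.63 + 7.19 + 6.11 + 1.23 = 28.75.
Posterior ∝ λ^4e^(−9λ) · λ^5e^(−28.75λ) = λ^9e^(−37.75λ), i.e. Gamma(10, 37.75).
Mode = (a−1)/b = 9/37.75 ≈ 0.2384.

λ̂_MAP = 0.2384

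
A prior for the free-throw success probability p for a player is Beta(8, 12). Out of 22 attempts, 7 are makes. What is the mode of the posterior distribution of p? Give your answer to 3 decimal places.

Prior: Beta(8, 12).
Data: 7 successes in 22 trials. The binomial likelihood contributes p^7(1−p)^15, so the posterior is Beta(8+7, 12+15) = Beta(15, 27).
For Beta(a, b) with a, b > 1 the mode is (a−1)/(a+b−2) = 14/40 ≈ 0.350.

p̂_MAP = 0.350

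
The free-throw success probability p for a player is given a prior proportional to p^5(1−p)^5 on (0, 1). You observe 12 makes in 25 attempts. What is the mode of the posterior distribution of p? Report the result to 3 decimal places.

p̂_MAP = 0.486

The prior density ∝ p^5(1−p)^5 is the kernel of Beta(6, 6).
Data: 12 successes in 25 trials. The binomial likelihood contributes p^12(1−p)^13, so the posterior is Beta(6+12, 6+13) = Beta(18, 19).
For Beta(a, b) with a, b > 1 the mode is (a−1)/(a+b−2) = 17/35 ≈ 0.486.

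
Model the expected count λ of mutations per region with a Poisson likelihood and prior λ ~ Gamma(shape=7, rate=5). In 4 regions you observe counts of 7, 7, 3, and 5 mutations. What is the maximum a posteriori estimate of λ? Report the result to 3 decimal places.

Σxᵢ = 7+7+3+5 = 22, with n = 4.
Posterior ∝ λ^6e^(−5λ) · λ^22e^(−4λ) = λ^28e^(−9λ), i.e. Gamma(shape=29, rate=9).
The mode of a Gamma(a, b) with a ≥ 1 (shape–rate) is (a−1)/b = 28/9 ≈ 3.111.

λ̂_MAP = 3.111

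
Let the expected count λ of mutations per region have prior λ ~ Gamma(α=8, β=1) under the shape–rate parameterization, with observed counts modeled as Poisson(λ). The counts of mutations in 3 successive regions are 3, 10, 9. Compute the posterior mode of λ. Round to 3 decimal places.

Σxᵢ = 3+10+9 = 22, with n = 3.
Posterior ∝ λ^7e^(−1λ) · λ^22e^(−3λ) = λ^29e^(−4λ), i.e. Gamma(shape=30, rate=4).
The mode of a Gamma(a, b) with a ≥ 1 (shape–rate) is (a−1)/b = 29/4 ≈ 7.250.

λ̂_MAP = 7.250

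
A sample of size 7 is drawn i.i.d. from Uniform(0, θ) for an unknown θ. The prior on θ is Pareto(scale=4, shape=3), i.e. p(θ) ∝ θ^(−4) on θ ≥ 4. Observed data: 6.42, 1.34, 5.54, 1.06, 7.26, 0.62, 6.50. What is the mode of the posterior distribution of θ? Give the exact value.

θ̂_MAP = 7.26

The Uniform(0, θ) likelihood is θ^(−n) for θ ≥ max(xᵢ), zero otherwise. Here max(xᵢ) = 7.26.
Posterior ∝ θ^(−4) · θ^(−7) = θ^(−11) on θ ≥ max(4, 7.26) = 7.26.
This density is strictly decreasing in θ, so the posterior mode lies at the lower boundary of the support.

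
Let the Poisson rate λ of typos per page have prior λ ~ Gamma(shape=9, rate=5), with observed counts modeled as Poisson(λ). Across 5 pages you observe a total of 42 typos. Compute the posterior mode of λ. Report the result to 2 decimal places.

λ̂_MAP = 5.00

Σxᵢ = 42, n = 5.
Posterior ∝ λ^8e^(−5λ) · λ^42e^(−5λ) = λ^50e^(−10λ), i.e. Gamma(shape=51, rate=10).
The mode of a Gamma(a, b) with a ≥ 1 (shape–rate) is (a−1)/b = 50/10 ≈ 5.00.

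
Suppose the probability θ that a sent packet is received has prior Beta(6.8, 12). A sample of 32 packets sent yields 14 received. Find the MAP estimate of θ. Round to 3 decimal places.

Prior: Beta(6.8, 12).
Data: 14 successes in 32 trials. The binomial likelihood contributes θ^14(1−θ)^18, so the posterior is Beta(6.8+14, 12+18) = Beta(20.8, 30).
For Beta(a, b) with a, b > 1 the mode is (a−1)/(a+b−2) = 19.8/48.8 ≈ 0.406.

θ̂_MAP = 0.406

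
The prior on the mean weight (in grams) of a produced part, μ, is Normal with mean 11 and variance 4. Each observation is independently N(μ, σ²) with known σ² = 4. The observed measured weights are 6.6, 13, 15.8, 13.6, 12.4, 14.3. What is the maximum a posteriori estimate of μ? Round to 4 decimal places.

μ̂_MAP = 12.3857

n = 6; x̄ = (6.6 + 13 + 15.8 + 13.6 + 12.4 + 14.3)/6 = 75.7/6 = 757/60 ≈ 12.6167.
For a Normal prior and Normal likelihood with known variance, the posterior is Normal; its mode equals its mean, the precision-weighted average.
Prior precision 1/σ₀² = 1/4 = 0.25; data precision n/σ² = 6/4 = 1.5.
μ̂ = (0.25·11 + 1.5·(757/60)) / (0.25 + 1.5) = 21.675/1.75 = 867/70 ≈ 12.3857.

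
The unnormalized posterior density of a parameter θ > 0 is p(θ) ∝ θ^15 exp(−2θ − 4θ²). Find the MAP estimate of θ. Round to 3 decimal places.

θ̂_MAP = 1.250

ℓ'(θ) = 15/θ − 2 − 8θ. Setting this to zero and multiplying by θ: 8θ² + 2θ − 15 = 0.
θ = (−2 + √(2² + 4·8·15)) / (2·8) = (−2 + √484) / 16 = (−2 + 22)/16 = 5/4.
ℓ''(θ) = −15/θ² − 8 < 0, confirming a maximum.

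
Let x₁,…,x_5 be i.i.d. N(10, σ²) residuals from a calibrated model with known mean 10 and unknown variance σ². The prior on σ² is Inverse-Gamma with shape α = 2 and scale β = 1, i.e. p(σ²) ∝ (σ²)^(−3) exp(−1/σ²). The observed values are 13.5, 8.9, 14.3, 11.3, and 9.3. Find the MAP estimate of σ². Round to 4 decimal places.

Sum of squared deviations about the known mean: SS = (13.5−10)² + (8.9−10)² + (14.3−10)² + (11.3−10)² + (9.3−10)² = 34.13.
The Normal likelihood contributes (σ²)^(−n/2) exp(−SS/(2σ²)), so the posterior is Inverse-Gamma(α + n/2, β + SS/2) = Inverse-Gamma(4.5, 18.065).
The mode of Inverse-Gamma(a, b) is b/(a+1) = 18.065/5.5 ≈ 3.2845.

σ̂²_MAP = 3.2845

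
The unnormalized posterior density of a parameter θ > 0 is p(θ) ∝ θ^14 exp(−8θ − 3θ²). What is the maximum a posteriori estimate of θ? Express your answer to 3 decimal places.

ℓ'(θ) = 14/θ − 8 − 6θ. Setting this to zero and multiplying by θ: 6θ² + 8θ − 14 = 0.
θ = (−8 + √(8² + 4·6·14)) / (2·6) = (−8 + √400) / 12 = (−8 + 20)/12 = 1.
ℓ''(θ) = −14/θ² − 6 < 0, confirming a maximum.

θ̂_MAP = 1.000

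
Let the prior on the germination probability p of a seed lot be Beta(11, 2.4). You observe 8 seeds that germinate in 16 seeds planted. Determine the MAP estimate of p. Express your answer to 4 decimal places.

Prior: Beta(11, 2.4).
Data: 8 successes in 16 trials. The binomial likelihood contributes p^8(1−p)^8, so the posterior is Beta(11+8, 2.4+8) = Beta(19, 10.4).
For Beta(a, b) with a, b > 1 the mode is (a−1)/(a+b−2) = 18/27.4 ≈ 0.6569.

p̂_MAP = 0.6569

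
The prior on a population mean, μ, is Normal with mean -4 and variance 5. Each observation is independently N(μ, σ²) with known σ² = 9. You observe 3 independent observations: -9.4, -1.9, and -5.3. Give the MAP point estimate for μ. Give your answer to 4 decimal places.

n = 3; x̄ = ((-9.4) + (-1.9) + (-5.3))/3 = -16.6/3 = -83/15 ≈ -5.5333.
For a Normal prior and Normal likelihood with known variance, the posterior is Normal; its mode equals its mean, the precision-weighted average.
Prior precision 1/σ₀² = 1/5 = 0.2; data precision n/σ² = 3/9 = 1/3.
μ̂ = (0.2·(-4) + (1/3)·(-83/15)) / (0.2 + 1/3) = (-119/45)/(8/15) = -119/24 ≈ -4.9583.

μ̂_MAP = -4.9583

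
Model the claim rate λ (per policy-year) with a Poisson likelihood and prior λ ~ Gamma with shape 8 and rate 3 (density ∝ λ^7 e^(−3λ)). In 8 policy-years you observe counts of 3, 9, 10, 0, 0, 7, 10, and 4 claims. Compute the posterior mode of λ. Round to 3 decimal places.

Σxᵢ = 3+9+10+0+0+7+10+4 = 43, with n = 8.
Posterior ∝ λ^7e^(−3λ) · λ^43e^(−8λ) = λ^50e^(−11λ), i.e. Gamma(shape=51, rate=11).
The mode of a Gamma(a, b) with a ≥ 1 (shape–rate) is (a−1)/b = 50/11 ≈ 4.545.

λ̂_MAP = 4.545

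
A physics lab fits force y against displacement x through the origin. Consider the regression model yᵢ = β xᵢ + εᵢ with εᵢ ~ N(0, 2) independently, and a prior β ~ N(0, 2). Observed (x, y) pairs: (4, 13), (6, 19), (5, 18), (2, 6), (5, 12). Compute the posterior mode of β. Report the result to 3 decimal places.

β̂_MAP = 3.065

log p(β | y) = −Σ(yᵢ − βxᵢ)²/(2·2) − β²/(2·2) + const.
Setting the derivative to zero: Σxᵢ(yᵢ − βxᵢ)/2 − β/2 = 0, so β = Σxᵢyᵢ / (Σxᵢ² + σ²/τ²).
Σxᵢyᵢ = 4·13 + 6·19 + 5·18 + 2·6 + 5·12 = 328; Σxᵢ² = 106; σ²/τ² = 1.
β̂_MAP = 328 / (106 + 1) = 328/107 ≈ 3.065.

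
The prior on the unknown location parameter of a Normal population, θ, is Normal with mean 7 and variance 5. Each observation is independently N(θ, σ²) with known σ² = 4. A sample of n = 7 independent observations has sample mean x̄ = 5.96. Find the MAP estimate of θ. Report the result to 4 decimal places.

θ̂_MAP = 6.0667

n = 7, x̄ = 5.96.
For a Normal prior and Normal likelihood with known variance, the posterior is Normal; its mode equals its mean, the precision-weighted average.
Prior precision 1/σ₀² = 1/5 = 0.2; data precision n/σ² = 7/4 = 1.75.
θ̂ = (0.2·7 + 1.75·5.96) / (0.2 + 1.75) = 11.83/1.95 = 91/15 ≈ 6.0667.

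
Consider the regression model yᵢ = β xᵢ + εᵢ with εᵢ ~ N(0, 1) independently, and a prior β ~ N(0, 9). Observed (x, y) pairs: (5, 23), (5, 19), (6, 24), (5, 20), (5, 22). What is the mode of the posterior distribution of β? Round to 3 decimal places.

β̂_MAP = 4.144

log p(β | y) = −Σ(yᵢ − βxᵢ)²/(2·1) − β²/(2·9) + const.
Setting the derivative to zero: Σxᵢ(yᵢ − βxᵢ)/1 − β/9 = 0, so β = Σxᵢyᵢ / (Σxᵢ² + σ²/τ²).
Σxᵢyᵢ = 5·23 + 5·19 + 6·24 + 5·20 + 5·22 = 564; Σxᵢ² = 136; σ²/τ² = 1/9.
β̂_MAP = 564 / (136 + 1/9) = 564/(1225/9) = 5076/1225 ≈ 4.144.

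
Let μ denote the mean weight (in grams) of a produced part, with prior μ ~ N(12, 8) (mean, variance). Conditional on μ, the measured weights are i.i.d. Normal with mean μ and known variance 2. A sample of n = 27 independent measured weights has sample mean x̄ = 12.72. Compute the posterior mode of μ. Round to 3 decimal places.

n = 27, x̄ = 12.72.
For a Normal prior and Normal likelihood with known variance, the posterior is Normal; its mode equals its mean, the precision-weighted average.
Prior precision 1/σ₀² = 1/8 = 0.125; data precision n/σ² = 27/2 = 13.5.
μ̂ = (0.125·12 + 13.5·12.72) / (0.125 + 13.5) = 173.22/13.625 = 34644/2725 ≈ 12.713.

μ̂_MAP = 12.713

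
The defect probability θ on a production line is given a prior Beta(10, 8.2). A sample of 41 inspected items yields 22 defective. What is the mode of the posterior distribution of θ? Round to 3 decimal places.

θ̂_MAP = 0.542

Prior: Beta(10, 8.2).
Data: 22 successes in 41 trials. The binomial likelihood contributes θ^22(1−θ)^19, so the posterior is Beta(10+22, 8.2+19) = Beta(32, 27.2).
For Beta(a, b) with a, b > 1 the mode is (a−1)/(a+b−2) = 31/57.2 ≈ 0.542.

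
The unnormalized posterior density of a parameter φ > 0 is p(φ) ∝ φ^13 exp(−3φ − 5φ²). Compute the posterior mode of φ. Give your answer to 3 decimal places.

φ̂_MAP = 1.000

ℓ'(φ) = 13/φ − 3 − 10φ. Setting this to zero and multiplying by φ: 10φ² + 3φ − 13 = 0.
φ = (−3 + √(3² + 4·10·13)) / (2·10) = (−3 + √529) / 20 = (−3 + 23)/20 = 1.
ℓ''(φ) = −13/φ² − 10 < 0, confirming a maximum.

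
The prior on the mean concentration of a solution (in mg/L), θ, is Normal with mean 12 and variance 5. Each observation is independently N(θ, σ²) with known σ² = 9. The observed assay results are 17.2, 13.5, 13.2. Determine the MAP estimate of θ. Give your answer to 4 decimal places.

θ̂_MAP = 13.6458

n = 3; x̄ = (17.2 + 13.5 + 13.2)/3 = 43.9/3 = 439/30 ≈ 14.6333.
For a Normal prior and Normal likelihood with known variance, the posterior is Normal; its mode equals its mean, the precision-weighted average.
Prior precision 1/σ₀² = 1/5 = 0.2; data precision n/σ² = 3/9 = 1/3.
θ̂ = (0.2·12 + (1/3)·(439/30)) / (0.2 + 1/3) = (131/18)/(8/15) = 655/48 ≈ 13.6458.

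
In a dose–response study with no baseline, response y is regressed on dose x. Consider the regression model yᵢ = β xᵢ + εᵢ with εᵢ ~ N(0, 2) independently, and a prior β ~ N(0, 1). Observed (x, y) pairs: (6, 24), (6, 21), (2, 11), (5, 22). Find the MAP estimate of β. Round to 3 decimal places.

β̂_MAP = 3.903

log p(β | y) = −Σ(yᵢ − βxᵢ)²/(2·2) − β²/(2·1) + const.
Setting the derivative to zero: Σxᵢ(yᵢ − βxᵢ)/2 − β/1 = 0, so β = Σxᵢyᵢ / (Σxᵢ² + σ²/τ²).
Σxᵢyᵢ = 6·24 + 6·21 + 2·11 + 5·22 = 402; Σxᵢ² = 101; σ²/τ² = 2.
β̂_MAP = 402 / (101 + 2) = 402/103 ≈ 3.903.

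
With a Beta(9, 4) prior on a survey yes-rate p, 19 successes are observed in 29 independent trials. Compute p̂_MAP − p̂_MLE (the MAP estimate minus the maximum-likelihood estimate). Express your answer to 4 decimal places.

Posterior is Beta(28, 14); MAP = (28−1)/(42−2) = 27/40 ≈ 0.67500.
MLE ignores the prior: p̂_MLE = k/n = 19/29 ≈ 0.65517.
Difference = 27/40 − 19/29 = 23/1160 ≈ 0.0198.

MAP − MLE = 0.0198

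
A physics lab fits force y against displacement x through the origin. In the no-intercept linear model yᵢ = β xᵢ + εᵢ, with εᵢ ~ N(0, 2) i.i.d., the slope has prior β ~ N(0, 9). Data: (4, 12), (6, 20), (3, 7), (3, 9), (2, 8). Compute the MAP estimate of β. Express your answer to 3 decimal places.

log p(β | y) = −Σ(yᵢ − βxᵢ)²/(2·2) − β²/(2·9) + const.
Setting the derivative to zero: Σxᵢ(yᵢ − βxᵢ)/2 − β/9 = 0, so β = Σxᵢyᵢ / (Σxᵢ² + σ²/τ²).
Σxᵢyᵢ = 4·12 + 6·20 + 3·7 + 3·9 + 2·8 = 232; Σxᵢ² = 74; σ²/τ² = 2/9.
β̂_MAP = 232 / (74 + 2/9) = 232/(668/9) = 522/167 ≈ 3.126.

β̂_MAP = 3.126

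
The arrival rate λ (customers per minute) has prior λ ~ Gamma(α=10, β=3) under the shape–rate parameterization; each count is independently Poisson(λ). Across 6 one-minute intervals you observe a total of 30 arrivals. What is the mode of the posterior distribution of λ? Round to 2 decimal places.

λ̂_MAP = 4.33

Σxᵢ = 30, n = 6.
Posterior ∝ λ^9e^(−3λ) · λ^30e^(−6λ) = λ^39e^(−9λ), i.e. Gamma(shape=40, rate=9).
The mode of a Gamma(a, b) with a ≥ 1 (shape–rate) is (a−1)/b = 39/9 ≈ 4.33.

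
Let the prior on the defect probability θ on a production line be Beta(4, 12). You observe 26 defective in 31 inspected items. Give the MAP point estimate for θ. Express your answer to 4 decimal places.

θ̂_MAP = 0.6444

Prior: Beta(4, 12).
Data: 26 successes in 31 trials. The binomial likelihood contributes θ^26(1−θ)^5, so the posterior is Beta(4+26, 12+5) = Beta(30, 17).
For Beta(a, b) with a, b > 1 the mode is (a−1)/(a+b−2) = 29/45 ≈ 0.6444.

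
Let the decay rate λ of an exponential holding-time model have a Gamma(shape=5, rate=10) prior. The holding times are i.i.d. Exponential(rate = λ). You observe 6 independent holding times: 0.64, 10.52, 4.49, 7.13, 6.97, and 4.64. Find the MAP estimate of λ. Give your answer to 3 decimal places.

The Exponential(rate=λ) likelihood is ∝ λ^n e^(−λΣtᵢ). Here n = 6 and Σtᵢ = 0.64 + 10.52 + 4.49 + 7.13 + 6.97 + 4.64 = 34.39.
Posterior ∝ λ^4e^(−10λ) · λ^6e^(−34.39λ) = λ^10e^(−44.39λ), i.e. Gamma(11, 44.39).
Mode = (a−1)/b = 10/44.39 ≈ 0.225.

λ̂_MAP = 0.225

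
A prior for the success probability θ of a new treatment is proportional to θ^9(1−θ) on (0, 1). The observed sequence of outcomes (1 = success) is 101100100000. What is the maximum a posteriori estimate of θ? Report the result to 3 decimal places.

The prior density ∝ θ^9(1−θ)^1 is the kernel of Beta(10, 2).
Data: 4 successes in 12 trials (from the sequence). The binomial likelihood contributes θ^4(1−θ)^8, so the posterior is Beta(10+4, 2+8) = Beta(14, 10).
For Beta(a, b) with a, b > 1 the mode is (a−1)/(a+b−2) = 13/22 ≈ 0.591.

θ̂_MAP = 0.591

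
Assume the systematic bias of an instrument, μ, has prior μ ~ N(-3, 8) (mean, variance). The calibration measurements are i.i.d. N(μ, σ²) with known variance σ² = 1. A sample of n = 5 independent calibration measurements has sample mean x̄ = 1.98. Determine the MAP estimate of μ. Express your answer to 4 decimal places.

μ̂_MAP = 1.8585

n = 5, x̄ = 1.98.
For a Normal prior and Normal likelihood with known variance, the posterior is Normal; its mode equals its mean, the precision-weighted average.
Prior precision 1/σ₀² = 1/8 = 0.125; data precision n/σ² = 5/1 = 5.
μ̂ = (0.125·(-3) + 5·1.98) / (0.125 + 5) = 9.525/5.125 = 381/205 ≈ 1.8585.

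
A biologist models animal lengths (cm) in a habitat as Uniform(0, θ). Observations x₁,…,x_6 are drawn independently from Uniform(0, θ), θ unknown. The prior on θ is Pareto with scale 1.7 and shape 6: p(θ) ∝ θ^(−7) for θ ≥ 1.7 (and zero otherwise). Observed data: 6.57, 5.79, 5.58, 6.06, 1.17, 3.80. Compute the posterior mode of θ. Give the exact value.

θ̂_MAP = 6.57

The Uniform(0, θ) likelihood is θ^(−n) for θ ≥ max(xᵢ), zero otherwise. Here max(xᵢ) = 6.57.
Posterior ∝ θ^(−7) · θ^(−6) = θ^(−13) on θ ≥ max(1.7, 6.57) = 6.57.
This density is strictly decreasing in θ, so the posterior mode lies at the lower boundary of the support.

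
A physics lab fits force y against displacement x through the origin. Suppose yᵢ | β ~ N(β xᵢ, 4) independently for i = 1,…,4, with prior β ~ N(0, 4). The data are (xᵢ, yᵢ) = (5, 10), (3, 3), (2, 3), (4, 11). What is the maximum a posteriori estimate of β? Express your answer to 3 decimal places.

log p(β | y) = −Σ(yᵢ − βxᵢ)²/(2·4) − β²/(2·4) + const.
Setting the derivative to zero: Σxᵢ(yᵢ − βxᵢ)/4 − β/4 = 0, so β = Σxᵢyᵢ / (Σxᵢ² + σ²/τ²).
Σxᵢyᵢ = 5·10 + 3·3 + 2·3 + 4·11 = 109; Σxᵢ² = 54; σ²/τ² = 1.
β̂_MAP = 109 / (54 + 1) = 109/55 ≈ 1.982.

β̂_MAP = 1.982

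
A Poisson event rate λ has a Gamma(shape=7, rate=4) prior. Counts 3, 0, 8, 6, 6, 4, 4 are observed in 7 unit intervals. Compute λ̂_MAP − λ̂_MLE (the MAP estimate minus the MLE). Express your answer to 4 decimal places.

Σxᵢ = 31. Posterior is Gamma(38, 11); MAP = (38−1)/11 = 37/11 ≈ 3.36364.
MLE = x̄ = 31/7 ≈ 4.42857.
Difference = 37/11 − 31/7 = -82/77 ≈ -1.0649.

MAP − MLE = -1.0649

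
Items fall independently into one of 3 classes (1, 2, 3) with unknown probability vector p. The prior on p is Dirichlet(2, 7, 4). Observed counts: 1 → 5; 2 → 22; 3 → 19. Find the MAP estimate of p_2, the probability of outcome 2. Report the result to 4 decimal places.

The posterior is Dirichlet(αᵢ + nᵢ) = Dirichlet(7, 29, 23).
For a Dirichlet(a₁,…,a_K) with all aᵢ > 1, the mode has j-th component (aⱼ − 1)/(Σaᵢ − K).
Here Σaᵢ = 59 and K = 3, so p_2 = (29 − 1)/(59 − 3) = 28/56 ≈ 0.5000.

MAP estimate: 0.5000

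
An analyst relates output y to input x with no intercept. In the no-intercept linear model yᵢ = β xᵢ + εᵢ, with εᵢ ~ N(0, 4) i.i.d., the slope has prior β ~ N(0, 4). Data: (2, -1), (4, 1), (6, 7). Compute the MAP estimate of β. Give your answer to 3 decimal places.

log p(β | y) = −Σ(yᵢ − βxᵢ)²/(2·4) − β²/(2·4) + const.
Setting the derivative to zero: Σxᵢ(yᵢ − βxᵢ)/4 − β/4 = 0, so β = Σxᵢyᵢ / (Σxᵢ² + σ²/τ²).
Σxᵢyᵢ = 2·(-1) + 4·1 + 6·7 = 44; Σxᵢ² = 56; σ²/τ² = 1.
β̂_MAP = 44 / (56 + 1) = 44/57 ≈ 0.772.

β̂_MAP = 0.772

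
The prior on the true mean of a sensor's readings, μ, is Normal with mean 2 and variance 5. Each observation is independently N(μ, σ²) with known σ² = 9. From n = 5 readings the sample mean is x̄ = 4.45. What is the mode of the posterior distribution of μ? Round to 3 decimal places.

μ̂_MAP = 3.801

n = 5, x̄ = 4.45.
For a Normal prior and Normal likelihood with known variance, the posterior is Normal; its mode equals its mean, the precision-weighted average.
Prior precision 1/σ₀² = 1/5 = 0.2; data precision n/σ² = 5/9.
μ̂ = (0.2·2 + (5/9)·4.45) / (0.2 + 5/9) = (517/180)/(34/45) = 517/136 ≈ 3.801.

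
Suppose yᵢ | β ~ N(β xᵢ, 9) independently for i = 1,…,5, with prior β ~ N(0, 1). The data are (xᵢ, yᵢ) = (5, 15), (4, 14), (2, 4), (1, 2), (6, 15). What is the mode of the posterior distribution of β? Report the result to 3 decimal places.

log p(β | y) = −Σ(yᵢ − βxᵢ)²/(2·9) − β²/(2·1) + const.
Setting the derivative to zero: Σxᵢ(yᵢ − βxᵢ)/9 − β/1 = 0, so β = Σxᵢyᵢ / (Σxᵢ² + σ²/τ²).
Σxᵢyᵢ = 5·15 + 4·14 + 2·4 + 1·2 + 6·15 = 231; Σxᵢ² = 82; σ²/τ² = 9.
β̂_MAP = 231 / (82 + 9) = 231/91 ≈ 2.538.

β̂_MAP = 2.538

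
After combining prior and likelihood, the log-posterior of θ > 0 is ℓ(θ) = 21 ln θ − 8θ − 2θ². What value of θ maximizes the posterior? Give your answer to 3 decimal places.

ℓ'(θ) = 21/θ − 8 − 4θ. Setting this to zero and multiplying by θ: 4θ² + 8θ − 21 = 0.
θ = (−8 + √(8² + 4·4·21)) / (2·4) = (−8 + √400) / 8 = (−8 + 20)/8 = 3/2.
ℓ''(θ) = −21/θ² − 4 < 0, confirming a maximum.

θ̂_MAP = 1.500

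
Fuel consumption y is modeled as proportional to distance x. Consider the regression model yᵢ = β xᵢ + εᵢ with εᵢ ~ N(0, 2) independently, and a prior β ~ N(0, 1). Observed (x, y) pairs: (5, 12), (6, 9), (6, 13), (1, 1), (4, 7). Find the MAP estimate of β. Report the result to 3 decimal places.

log p(β | y) = −Σ(yᵢ − βxᵢ)²/(2·2) − β²/(2·1) + const.
Setting the derivative to zero: Σxᵢ(yᵢ − βxᵢ)/2 − β/1 = 0, so β = Σxᵢyᵢ / (Σxᵢ² + σ²/τ²).
Σxᵢyᵢ = 5·12 + 6·9 + 6·13 + 1·1 + 4·7 = 221; Σxᵢ² = 114; σ²/τ² = 2.
β̂_MAP = 221 / (114 + 2) = 221/116 ≈ 1.905.

β̂_MAP = 1.905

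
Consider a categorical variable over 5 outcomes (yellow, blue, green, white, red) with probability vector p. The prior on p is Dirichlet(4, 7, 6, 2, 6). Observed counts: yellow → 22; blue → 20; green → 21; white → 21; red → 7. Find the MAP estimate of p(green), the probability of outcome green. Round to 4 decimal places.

The posterior is Dirichlet(αᵢ + nᵢ) = Dirichlet(26, 27, 27, 23, 13).
For a Dirichlet(a₁,…,a_K) with all aᵢ > 1, the mode has j-th component (aⱼ − 1)/(Σaᵢ − K).
Here Σaᵢ = 116 and K = 5, so p(green) = (27 − 1)/(116 − 5) = 26/111 ≈ 0.2342.

MAP estimate of p(green) = 0.2342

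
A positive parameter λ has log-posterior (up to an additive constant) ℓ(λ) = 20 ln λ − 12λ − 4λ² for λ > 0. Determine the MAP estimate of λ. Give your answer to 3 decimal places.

λ̂_MAP = 1.000

ℓ'(λ) = 20/λ − 12 − 8λ. Setting this to zero and multiplying by λ: 8λ² + 12λ − 20 = 0.
λ = (−12 + √(12² + 4·8·20)) / (2·8) = (−12 + √784) / 16 = (−12 + 28)/16 = 1.
ℓ''(λ) = −20/λ² − 8 < 0, confirming a maximum.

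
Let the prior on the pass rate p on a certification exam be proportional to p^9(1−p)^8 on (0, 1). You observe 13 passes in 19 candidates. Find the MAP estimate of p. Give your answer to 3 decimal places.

p̂_MAP = 0.611

The prior density ∝ p^9(1−p)^8 is the kernel of Beta(10, 9).
Data: 13 successes in 19 trials. The binomial likelihood contributes p^13(1−p)^6, so the posterior is Beta(10+13, 9+6) = Beta(23, 15).
For Beta(a, b) with a, b > 1 the mode is (a−1)/(a+b−2) = 22/36 ≈ 0.611.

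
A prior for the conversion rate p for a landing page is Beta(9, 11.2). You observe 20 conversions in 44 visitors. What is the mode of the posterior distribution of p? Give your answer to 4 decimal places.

Prior: Beta(9, 11.2).
Data: 20 successes in 44 trials. The binomial likelihood contributes p^20(1−p)^24, so the posterior is Beta(9+20, 11.2+24) = Beta(29, 35.2).
For Beta(a, b) with a, b > 1 the mode is (a−1)/(a+b−2) = 28/62.2 ≈ 0.4502.

p̂_MAP = 0.4502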